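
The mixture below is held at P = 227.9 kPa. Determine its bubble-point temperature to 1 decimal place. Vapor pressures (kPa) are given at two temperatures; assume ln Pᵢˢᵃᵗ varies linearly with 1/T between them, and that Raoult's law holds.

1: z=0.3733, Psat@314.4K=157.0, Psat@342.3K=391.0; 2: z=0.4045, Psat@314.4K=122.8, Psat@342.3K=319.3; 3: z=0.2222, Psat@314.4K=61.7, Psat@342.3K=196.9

Bubble-point temperature: ΣzᵢPᵢˢᵃᵗ(T) = P. Interpolate ln Pᵢˢᵃᵗ = aᵢ + bᵢ/T.
  T = 314.4 K: ΣzᵢPᵢˢᵃᵗ = 121.99 kPa
  T = 342.3 K: ΣzᵢPᵢˢᵃᵗ = 318.87 kPa
  T = 328.4 K: ΣzᵢPᵢˢᵃᵗ = 201.49 kPa
  T = 335.4 K: ΣzᵢPᵢˢᵃᵗ = 255.06 kPa
  T = 331.9 K: ΣzᵢPᵢˢᵃᵗ = 226.97 kPa
  T = 333.6 K: ΣzᵢPᵢˢᵃᵗ = 240.27 kPa
Interpolating between 331.9 K and 333.6 K gives T ≈ 332.0 K.

T = 332.0 K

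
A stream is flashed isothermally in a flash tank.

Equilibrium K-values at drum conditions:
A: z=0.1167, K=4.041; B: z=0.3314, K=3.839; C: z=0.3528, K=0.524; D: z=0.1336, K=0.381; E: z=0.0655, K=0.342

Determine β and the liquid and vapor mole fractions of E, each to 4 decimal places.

Newton iteration, β⁰ = 0.39:
  β = 0.3900: g = 0.23563, g' = -1.0882 → β = 0.6065
  β = 0.6065: g = 0.03019, g' = -0.8617 → β = 0.6416
  β = 0.6416: g = 0.00021, g' = -0.8509 → β = 0.6418
Converged at β = 0.6418.
Compositions from xᵢ = zᵢ/(1+β(Kᵢ−1)), yᵢ = Kᵢxᵢ:
  A: x = 0.0395, y = 0.1598
  B: x = 0.1174, y = 0.4508
  C: x = 0.5080, y = 0.2662
  D: x = 0.2217, y = 0.0845
  E: x = 0.1134, y = 0.0388

β = 0.6418, x_E = 0.1134, y_E = 0.0388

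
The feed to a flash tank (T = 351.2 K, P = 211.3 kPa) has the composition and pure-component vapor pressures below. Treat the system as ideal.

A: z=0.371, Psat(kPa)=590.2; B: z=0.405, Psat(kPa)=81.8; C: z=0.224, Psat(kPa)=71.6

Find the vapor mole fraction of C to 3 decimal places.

Raoult's law: Kᵢ = Pᵢˢᵃᵗ/P = Pᵢˢᵃᵗ/211.3.
  K_A = 590.2/211.3 = 2.79319, K_B = 81.8/211.3 = 0.38713, K_C = 71.6/211.3 = 0.33885
Material balance + equilibrium reduce to Σ zᵢ(Kᵢ−1)/(1+ψ(Kᵢ−1)) = 0.
Feasibility: ΣzᵢKᵢ = 1.269, Σzᵢ/Kᵢ = 1.840 — both > 1, two phases present.
Newton–Raphson from ψ = 0.35:
  ψ = 0.350: g = -0.0999, g' = -0.863 → ψ = 0.234
  ψ = 0.234: g = 0.0035, g' = -0.936 → ψ = 0.238
Converged at ψ = 0.238.
Compositions from xᵢ = zᵢ/(1+ψ(Kᵢ−1)), yᵢ = Kᵢxᵢ:
  A: x = 0.260, y = 0.726
  B: x = 0.474, y = 0.184
  C: x = 0.266, y = 0.090

y_C = 0.090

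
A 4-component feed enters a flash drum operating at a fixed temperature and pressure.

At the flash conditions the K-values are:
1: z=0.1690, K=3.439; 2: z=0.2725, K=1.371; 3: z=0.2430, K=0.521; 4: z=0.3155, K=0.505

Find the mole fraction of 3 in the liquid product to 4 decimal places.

Rachford–Rice: g(β) = Σ zᵢ(Kᵢ−1)/(1+β(Kᵢ−1)) = 0.
Check two-phase: ΣzᵢKᵢ = 1.2407 > 1 and Σzᵢ/Kᵢ = 1.3391 > 1, so g(0) = 0.2407 > 0 and g(1) = -0.3391 < 0.
Newton iteration, β⁰ = 0.38:
  β = 0.3800: g = -0.03212, g' = -0.5002 → β = 0.3158
  β = 0.3158: g = 0.00110, g' = -0.5369 → β = 0.3178
Converged at β = 0.3178.
Compositions from xᵢ = zᵢ/(1+β(Kᵢ−1)), yᵢ = Kᵢxᵢ:
  1: x = 0.0952, y = 0.3274
  2: x = 0.2438, y = 0.3342
  3: x = 0.2866, y = 0.1493
  4: x = 0.3744, y = 0.1891

x_3 = 0.2866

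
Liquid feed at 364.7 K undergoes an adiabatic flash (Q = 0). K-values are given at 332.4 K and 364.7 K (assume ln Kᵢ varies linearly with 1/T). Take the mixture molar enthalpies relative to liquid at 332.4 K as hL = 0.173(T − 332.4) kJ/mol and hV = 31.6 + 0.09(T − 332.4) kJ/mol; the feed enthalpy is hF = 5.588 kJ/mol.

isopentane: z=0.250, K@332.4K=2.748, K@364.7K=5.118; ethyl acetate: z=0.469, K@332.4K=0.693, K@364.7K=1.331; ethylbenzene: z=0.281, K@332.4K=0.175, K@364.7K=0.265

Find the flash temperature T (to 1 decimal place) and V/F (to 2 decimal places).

T = 336.5 K, V/F = 0.16

Adiabatic flash: solve Rachford–Rice at each trial T, then check hF = ψ·hV(T) + (1−ψ)·hL(T).
  T = 332.4 K: K = (2.748, 0.693, 0.175), RR gives ψ = 0.066, H_out = 2.073 kJ/mol
  T = 364.7 K: K = (5.118, 1.331, 0.265), RR gives ψ = 0.663, H_out = 24.775 kJ/mol
  T = 348.5 K: K = (3.801, 0.974, 0.217), RR gives ψ = 0.397, H_out = 14.806 kJ/mol
  T = 340.4 K: K = (3.241, 0.824, 0.195), RR gives ψ = 0.238, H_out = 8.732 kJ/mol
  T = 336.4 K: K = (2.987, 0.756, 0.185), RR gives ψ = 0.154, H_out = 5.502 kJ/mol
  T = 338.4 K: K = (3.112, 0.790, 0.190), RR gives ψ = 0.196, H_out = 7.138 kJ/mol
Linear interpolation between T = 336.4 (H_out = 5.502) and T = 338.4 (H_out = 7.138) on hF = 5.588 gives T ≈ 336.5 K, at which ψ = 0.16.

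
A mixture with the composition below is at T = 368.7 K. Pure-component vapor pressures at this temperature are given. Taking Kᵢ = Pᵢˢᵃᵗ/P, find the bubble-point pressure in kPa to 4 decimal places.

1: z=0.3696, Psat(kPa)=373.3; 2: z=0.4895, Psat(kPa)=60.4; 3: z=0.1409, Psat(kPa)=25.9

At the bubble point ψ → 0, so ΣzᵢKᵢ = 1 with Kᵢ = Pᵢˢᵃᵗ/P ⇒ P = ΣzᵢPᵢˢᵃᵗ.
P = 0.3696·373.3 + 0.4895·60.4 + 0.1409·25.9 = 171.1868 kPa

Pbub = 171.1868 kPa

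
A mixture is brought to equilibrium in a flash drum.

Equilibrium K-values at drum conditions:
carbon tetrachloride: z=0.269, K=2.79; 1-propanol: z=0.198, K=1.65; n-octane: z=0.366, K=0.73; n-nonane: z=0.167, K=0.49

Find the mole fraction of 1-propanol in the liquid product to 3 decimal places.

Material balance + equilibrium reduce to Σ zᵢ(Kᵢ−1)/(1+β(Kᵢ−1)) = 0.
g(0) = ΣzᵢKᵢ − 1 = 0.426 and g(1) = 1 − Σzᵢ/Kᵢ = -0.059, so a root lies in (0, 1).
Iterate (Newton) starting at β = 0.5:
  β = 0.500: g = 0.1227, g' = -0.402 → β = 0.805
  β = 0.805: g = 0.0108, g' = -0.349 → β = 0.836
Converged at β = 0.836.
Compositions from xᵢ = zᵢ/(1+β(Kᵢ−1)), yᵢ = Kᵢxᵢ:
  carbon tetrachloride: x = 0.108, y = 0.301
  1-propanol: x = 0.128, y = 0.212
  n-octane: x = 0.473, y = 0.345
  n-nonane: x = 0.291, y = 0.143

x_1-propanol = 0.128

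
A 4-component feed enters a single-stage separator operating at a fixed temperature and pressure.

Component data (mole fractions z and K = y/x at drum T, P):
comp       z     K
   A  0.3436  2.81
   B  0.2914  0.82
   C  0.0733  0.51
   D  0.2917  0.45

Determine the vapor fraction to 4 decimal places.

ψ = 0.4999

Iterate (Newton) starting at ψ = 0.5:
  ψ = 0.5000: g = -0.00004, g' = -0.5203 → ψ = 0.4999
Converged at ψ = 0.4999.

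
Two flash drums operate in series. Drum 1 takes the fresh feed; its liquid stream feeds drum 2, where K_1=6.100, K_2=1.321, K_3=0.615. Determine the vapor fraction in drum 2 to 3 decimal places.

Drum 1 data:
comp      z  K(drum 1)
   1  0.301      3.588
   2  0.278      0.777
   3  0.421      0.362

Drum 1:
Rachford–Rice: g(ψ₁) = Σ zᵢ(Kᵢ−1)/(1+ψ₁(Kᵢ−1)) = 0.
g(0) = ΣzᵢKᵢ − 1 = 0.448 and g(1) = 1 − Σzᵢ/Kᵢ = -0.605, so a root lies in (0, 1).
Newton iteration, ψ₁⁰ = 0.5:
  ψ₁ = 0.500: g = -0.1246, g' = -0.770 → ψ₁ = 0.338
  ψ₁ = 0.338: g = 0.0059, g' = -0.868 → ψ₁ = 0.345
Converged at ψ₁ = 0.345.
Drum-1 compositions:
  1: x = 0.159, y = 0.571
  2: x = 0.301, y = 0.234
  3: x = 0.540, y = 0.195
Drum-2 feed = drum-1 liquid: z₂ = (0.1590, 0.3012, 0.5398).
Drum 2:
Let ψ₂ = V/F and solve Σ zᵢ(Kᵢ−1)/(1+ψ₂(Kᵢ−1)) = 0.
Feasibility: ΣzᵢKᵢ = 1.700, Σzᵢ/Kᵢ = 1.132 — both > 1, two phases present.
Newton–Raphson from ψ₂ = 0.67:
  ψ₂ = 0.670: g = -0.0169, g' = -0.378 → ψ₂ = 0.625
  ψ₂ = 0.625: g = 0.0004, g' = -0.396 → ψ₂ = 0.626
Converged at ψ₂ = 0.626.
  1: x = 0.038, y = 0.231
  2: x = 0.251, y = 0.331
  3: x = 0.711, y = 0.437

V/F (drum 2) = 0.626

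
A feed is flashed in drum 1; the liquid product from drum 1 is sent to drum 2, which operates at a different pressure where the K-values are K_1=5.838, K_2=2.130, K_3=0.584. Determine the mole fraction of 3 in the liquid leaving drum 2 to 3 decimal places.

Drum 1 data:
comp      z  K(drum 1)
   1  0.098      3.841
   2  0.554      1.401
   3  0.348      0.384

x_3 (drum 2) = 0.751

Drum 1:
Rachford–Rice: g(ψ₁) = Σ zᵢ(Kᵢ−1)/(1+ψ₁(Kᵢ−1)) = 0.
Feasibility: ΣzᵢKᵢ = 1.286, Σzᵢ/Kᵢ = 1.327 — both > 1, two phases present.
Newton iteration, ψ₁⁰ = 0.52:
  ψ₁ = 0.520: g = -0.0192, g' = -0.476 → ψ₁ = 0.480
  ψ₁ = 0.480: g = -0.0001, g' = -0.470 → ψ₁ = 0.479
Converged at ψ₁ = 0.479.
Drum-1 compositions:
  1: x = 0.041, y = 0.159
  2: x = 0.465, y = 0.651
  3: x = 0.494, y = 0.190
Drum-2 feed = drum-1 liquid: z₂ = (0.0415, 0.4647, 0.4938).
Drum 2:
Let ψ₂ = V/F and solve Σ zᵢ(Kᵢ−1)/(1+ψ₂(Kᵢ−1)) = 0.
g(0) = ΣzᵢKᵢ − 1 = 0.520 and g(1) = 1 − Σzᵢ/Kᵢ = -0.071, so a root lies in (0, 1).
Iterate (Newton) starting at ψ₂ = 0.5:
  ψ₂ = 0.500: g = 0.1348, g' = -0.462 → ψ₂ = 0.792
  ψ₂ = 0.792: g = 0.0122, g' = -0.397 → ψ₂ = 0.823
Converged at ψ₂ = 0.823.
  1: x = 0.008, y = 0.049
  2: x = 0.241, y = 0.513
  3: x = 0.751, y = 0.439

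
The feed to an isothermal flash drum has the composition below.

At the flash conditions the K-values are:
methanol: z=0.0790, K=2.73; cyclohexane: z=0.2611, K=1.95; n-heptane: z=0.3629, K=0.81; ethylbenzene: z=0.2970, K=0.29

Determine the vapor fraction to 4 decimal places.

Material balance + equilibrium reduce to Σ zᵢ(Kᵢ−1)/(1+ψ(Kᵢ−1)) = 0.
Check two-phase: ΣzᵢKᵢ = 1.1049 > 1 and Σzᵢ/Kᵢ = 1.6350 > 1, so g(0) = 0.1049 > 0 and g(1) = -0.6350 < 0.
Iterate (Newton) starting at ψ = 0.5:
  ψ = 0.5000: g = -0.16167, g' = -0.5522 → ψ = 0.2072
  ψ = 0.2072: g = -0.01116, g' = -0.5126 → ψ = 0.1854
  ψ = 0.1854: g = 0.00006, g' = -0.5185 → ψ = 0.1855
Converged at ψ = 0.1855.

ψ = 0.1855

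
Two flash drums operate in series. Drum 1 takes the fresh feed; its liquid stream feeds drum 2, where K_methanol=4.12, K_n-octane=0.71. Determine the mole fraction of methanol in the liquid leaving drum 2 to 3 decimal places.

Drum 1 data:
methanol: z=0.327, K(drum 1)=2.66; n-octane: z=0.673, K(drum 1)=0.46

x_methanol (drum 2) = 0.085

Drum 1:
Material balance + equilibrium reduce to Σ zᵢ(Kᵢ−1)/(1+ψ₁(Kᵢ−1)) = 0.
Feasibility: ΣzᵢKᵢ = 1.179, Σzᵢ/Kᵢ = 1.586 — both > 1, two phases present.
Binary case is linear: z₁(K₁−1)(1+ψ₁(K₂−1)) + z₂(K₂−1)(1+ψ₁(K₁−1)) = 0
⇒ ψ₁ = [z₁(K₁−1)+z₂(K₂−1)] / [−(K₁−1)(K₂−1)] = 0.1794/0.8964 = 0.200
Drum-1 compositions:
  methanol: x = 0.245, y = 0.653
  n-octane: x = 0.755, y = 0.347
Drum-2 feed = drum-1 liquid: z₂ = (0.2455, 0.7545).
Drum 2:
Material balance + equilibrium reduce to Σ zᵢ(Kᵢ−1)/(1+ψ₂(Kᵢ−1)) = 0.
Check two-phase: ΣzᵢKᵢ = 1.547 > 1 and Σzᵢ/Kᵢ = 1.122 > 1, so g(0) = 0.547 > 0 and g(1) = -0.122 < 0.
Binary case is linear: z₁(K₁−1)(1+ψ₂(K₂−1)) + z₂(K₂−1)(1+ψ₂(K₁−1)) = 0
⇒ ψ₂ = [z₁(K₁−1)+z₂(K₂−1)] / [−(K₁−1)(K₂−1)] = 0.5470/0.9048 = 0.605
  methanol: x = 0.085, y = 0.350
  n-octane: x = 0.915, y = 0.650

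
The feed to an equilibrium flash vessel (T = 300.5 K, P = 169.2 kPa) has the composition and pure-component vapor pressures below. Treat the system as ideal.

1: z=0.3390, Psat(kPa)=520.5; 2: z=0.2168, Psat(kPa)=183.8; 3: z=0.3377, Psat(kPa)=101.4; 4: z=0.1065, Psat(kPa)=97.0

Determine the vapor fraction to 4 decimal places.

Raoult's law: Kᵢ = Pᵢˢᵃᵗ/P = Pᵢˢᵃᵗ/169.2.
  K_1 = 520.5/169.2 = 3.076241, K_2 = 183.8/169.2 = 1.086288, K_3 = 101.4/169.2 = 0.599291, K_4 = 97.0/169.2 = 0.573286
Material balance + equilibrium reduce to Σ zᵢ(Kᵢ−1)/(1+ψ(Kᵢ−1)) = 0.
Feasibility: ΣzᵢKᵢ = 1.5418, Σzᵢ/Kᵢ = 1.0590 — both > 1, two phases present.
Newton–Raphson from ψ = 0.68:
  ψ = 0.6800: g = 0.05948, g' = -0.3936 → ψ = 0.8311
  ψ = 0.8311: g = 0.00239, g' = -0.3666 → ψ = 0.8376
Converged at ψ = 0.8376.

ψ = 0.8376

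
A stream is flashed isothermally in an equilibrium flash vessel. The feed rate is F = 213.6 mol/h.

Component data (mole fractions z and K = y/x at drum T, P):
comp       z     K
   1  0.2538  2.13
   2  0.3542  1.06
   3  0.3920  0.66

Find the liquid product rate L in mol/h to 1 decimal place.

L = 57.4 mol/h

Let ψ = V/F and solve Σ zᵢ(Kᵢ−1)/(1+ψ(Kᵢ−1)) = 0.
Check two-phase: ΣzᵢKᵢ = 1.1748 > 1 and Σzᵢ/Kᵢ = 1.0472 > 1, so g(0) = 0.1748 > 0 and g(1) = -0.0472 < 0.
Newton–Raphson from ψ = 0.5:
  ψ = 0.5000: g = 0.04331, g' = -0.1993 → ψ = 0.7173
  ψ = 0.7173: g = 0.00251, g' = -0.1793 → ψ = 0.7313
Converged at ψ = 0.7313.
Then V = ψ·F = 0.7313·213.6 = 156.2 mol/h and L = F − V = 57.4 mol/h.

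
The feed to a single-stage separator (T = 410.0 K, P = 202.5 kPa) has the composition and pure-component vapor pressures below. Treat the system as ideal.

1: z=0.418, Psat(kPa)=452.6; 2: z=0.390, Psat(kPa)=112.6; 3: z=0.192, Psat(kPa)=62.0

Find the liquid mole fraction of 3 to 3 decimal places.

x_3 = 0.246

Raoult's law: Kᵢ = Pᵢˢᵃᵗ/P = Pᵢˢᵃᵗ/202.5.
  K_1 = 452.6/202.5 = 2.23506, K_2 = 112.6/202.5 = 0.55605, K_3 = 62.0/202.5 = 0.30617
Material balance + equilibrium reduce to Σ zᵢ(Kᵢ−1)/(1+ψ(Kᵢ−1)) = 0.
Check two-phase: ΣzᵢKᵢ = 1.210 > 1 and Σzᵢ/Kᵢ = 1.515 > 1, so g(0) = 0.210 > 0 and g(1) = -0.515 < 0.
Newton iteration, ψ⁰ = 0.5:
  ψ = 0.500: g = -0.1074, g' = -0.587 → ψ = 0.317
  ψ = 0.317: g = -0.0014, g' = -0.585 → ψ = 0.315
Converged at ψ = 0.315.
Compositions from xᵢ = zᵢ/(1+ψ(Kᵢ−1)), yᵢ = Kᵢxᵢ:
  1: x = 0.301, y = 0.673
  2: x = 0.453, y = 0.252
  3: x = 0.246, y = 0.075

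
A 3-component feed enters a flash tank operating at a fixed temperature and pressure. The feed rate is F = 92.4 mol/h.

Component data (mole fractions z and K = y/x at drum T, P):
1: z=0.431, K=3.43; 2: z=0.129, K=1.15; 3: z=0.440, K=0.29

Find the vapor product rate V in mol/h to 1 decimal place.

V = 46.8 mol/h

Newton–Raphson from ψ = 0.42:
  ψ = 0.420: g = 0.0914, g' = -1.076 → ψ = 0.505
  ψ = 0.505: g = 0.0013, g' = -1.055 → ψ = 0.506
Converged at ψ = 0.506.
Then V = ψ·F = 0.5062·92.4 = 46.8 mol/h and L = F − V = 45.6 mol/h.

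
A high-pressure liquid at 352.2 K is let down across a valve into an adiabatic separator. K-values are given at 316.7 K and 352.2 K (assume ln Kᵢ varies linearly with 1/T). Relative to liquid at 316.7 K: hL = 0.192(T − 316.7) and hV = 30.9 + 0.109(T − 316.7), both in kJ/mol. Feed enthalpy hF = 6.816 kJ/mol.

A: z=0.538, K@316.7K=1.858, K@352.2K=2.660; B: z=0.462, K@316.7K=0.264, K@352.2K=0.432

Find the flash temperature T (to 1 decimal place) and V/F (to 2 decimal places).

Adiabatic flash: solve Rachford–Rice at each trial T, then check hF = ψ·hV(T) + (1−ψ)·hL(T).
  T = 316.7 K: K = (1.858, 0.264), RR gives ψ = 0.193, H_out = 5.949 kJ/mol
  T = 352.2 K: K = (2.660, 0.432), RR gives ψ = 0.669, H_out = 25.513 kJ/mol
  T = 334.4 K: K = (2.243, 0.342), RR gives ψ = 0.446, H_out = 16.522 kJ/mol
  T = 325.5 K: K = (2.046, 0.301), RR gives ψ = 0.328, H_out = 11.591 kJ/mol
  T = 321.1 K: K = (1.951, 0.282), RR gives ψ = 0.264, H_out = 8.898 kJ/mol
  T = 318.9 K: K = (1.904, 0.273), RR gives ψ = 0.229, H_out = 7.461 kJ/mol
  T = 317.8 K: K = (1.881, 0.269), RR gives ψ = 0.211, H_out = 6.715 kJ/mol
Linear interpolation between T = 317.8 (H_out = 6.715) and T = 318.9 (H_out = 7.461) on hF = 6.816 gives T ≈ 317.9 K, at which ψ = 0.21.

T = 317.9 K, V/F = 0.21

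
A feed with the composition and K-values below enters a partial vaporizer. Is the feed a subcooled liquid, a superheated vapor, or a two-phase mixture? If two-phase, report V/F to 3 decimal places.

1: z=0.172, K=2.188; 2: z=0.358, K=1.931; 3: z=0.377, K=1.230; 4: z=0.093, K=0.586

ΣzᵢKᵢ = 1.586; Σzᵢ/Kᵢ = 0.729.
Since Σzᵢ/Kᵢ < 1 the mixture is above its dew point — single vapor phase.

superheated vapor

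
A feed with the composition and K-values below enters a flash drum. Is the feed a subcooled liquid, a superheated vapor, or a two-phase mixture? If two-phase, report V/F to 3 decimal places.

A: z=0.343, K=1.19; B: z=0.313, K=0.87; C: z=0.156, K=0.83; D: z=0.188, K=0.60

subcooled liquid

ΣzᵢKᵢ = 0.923; Σzᵢ/Kᵢ = 1.149.
Since ΣzᵢKᵢ < 1 the mixture is below its bubble point — single liquid phase.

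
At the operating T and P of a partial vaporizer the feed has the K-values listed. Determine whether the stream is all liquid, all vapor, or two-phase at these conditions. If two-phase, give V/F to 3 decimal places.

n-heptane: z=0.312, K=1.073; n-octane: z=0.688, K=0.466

all liquid

ΣzᵢKᵢ = 0.655; Σzᵢ/Kᵢ = 1.767.
Since ΣzᵢKᵢ < 1 the mixture is below its bubble point — single liquid phase.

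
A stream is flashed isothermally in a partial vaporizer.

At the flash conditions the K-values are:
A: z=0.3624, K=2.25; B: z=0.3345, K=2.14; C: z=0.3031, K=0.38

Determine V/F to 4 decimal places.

Material balance + equilibrium reduce to Σ zᵢ(Kᵢ−1)/(1+V/F(Kᵢ−1)) = 0.
Feasibility: ΣzᵢKᵢ = 1.6464, Σzᵢ/Kᵢ = 1.1150 — both > 1, two phases present.
Newton iteration, V/F⁰ = 0.5:
  V/F = 0.5000: g = 0.24930, g' = -0.6355 → V/F = 0.8923
  V/F = 0.8923: g = -0.01742, g' = -0.8171 → V/F = 0.8710
  V/F = 0.8710: g = -0.00030, g' = -0.7899 → V/F = 0.8706
Converged at V/F = 0.8706.

V/F = 0.8706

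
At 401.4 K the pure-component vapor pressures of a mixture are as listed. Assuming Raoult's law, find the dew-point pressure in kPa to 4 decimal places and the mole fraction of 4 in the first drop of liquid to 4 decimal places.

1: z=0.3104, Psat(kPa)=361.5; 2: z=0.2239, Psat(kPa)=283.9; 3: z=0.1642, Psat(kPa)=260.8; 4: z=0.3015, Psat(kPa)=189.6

At the dew point ψ → 1, so Σzᵢ/Kᵢ = 1 with Kᵢ = Pᵢˢᵃᵗ/P ⇒ 1/P = Σzᵢ/Pᵢˢᵃᵗ.
1/P = 0.3104/361.5 + 0.2239/283.9 + 0.1642/260.8 + 0.3015/189.6 = 0.0038671 ⇒ P = 258.5921 kPa
xᵢ = zᵢP/Pᵢˢᵃᵗ ⇒ x_4 = 0.3015·258.5921/189.6 = 0.4112

Pdew = 258.5921 kPa, x_4 = 0.4112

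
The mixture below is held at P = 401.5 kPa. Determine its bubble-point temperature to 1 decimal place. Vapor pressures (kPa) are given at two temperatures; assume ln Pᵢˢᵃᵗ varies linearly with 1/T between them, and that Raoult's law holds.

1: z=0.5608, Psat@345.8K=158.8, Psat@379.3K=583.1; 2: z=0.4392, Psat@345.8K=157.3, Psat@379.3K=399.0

Bubble-point temperature: ΣzᵢPᵢˢᵃᵗ(T) = P. Interpolate ln Pᵢˢᵃᵗ = aᵢ + bᵢ/T.
  T = 345.8 K: ΣzᵢPᵢˢᵃᵗ = 158.14 kPa
  T = 379.3 K: ΣzᵢPᵢˢᵃᵗ = 502.24 kPa
  T = 362.6 K: ΣzᵢPᵢˢᵃᵗ = 288.77 kPa
  T = 371.0 K: ΣzᵢPᵢˢᵃᵗ = 383.50 kPa
  T = 375.1 K: ΣzᵢPᵢˢᵃᵗ = 438.73 kPa
  T = 373.1 K: ΣzᵢPᵢˢᵃᵗ = 410.99 kPa
Interpolating between 371.0 K and 373.1 K gives T ≈ 372.4 K.

T = 372.4 K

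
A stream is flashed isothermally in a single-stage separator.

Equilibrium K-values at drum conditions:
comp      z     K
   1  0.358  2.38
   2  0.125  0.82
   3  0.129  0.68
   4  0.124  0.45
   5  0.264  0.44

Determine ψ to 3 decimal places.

Rachford–Rice: g(ψ) = Σ zᵢ(Kᵢ−1)/(1+ψ(Kᵢ−1)) = 0.
g(0) = ΣzᵢKᵢ − 1 = 0.214 and g(1) = 1 − Σzᵢ/Kᵢ = -0.368, so a root lies in (0, 1).
Newton iteration, ψ⁰ = 0.5:
  ψ = 0.500: g = -0.0809, g' = -0.493 → ψ = 0.336
  ψ = 0.336: g = 0.0016, g' = -0.521 → ψ = 0.339
Converged at ψ = 0.339.

ψ = 0.339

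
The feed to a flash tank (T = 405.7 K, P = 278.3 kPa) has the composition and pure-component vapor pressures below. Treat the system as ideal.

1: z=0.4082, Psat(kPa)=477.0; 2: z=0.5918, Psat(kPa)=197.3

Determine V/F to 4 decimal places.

Raoult's law: Kᵢ = Pᵢˢᵃᵗ/P = Pᵢˢᵃᵗ/278.3.
  K_1 = 477.0/278.3 = 1.713978, K_2 = 197.3/278.3 = 0.708947
Rachford–Rice: g(V/F) = Σ zᵢ(Kᵢ−1)/(1+V/F(Kᵢ−1)) = 0.
Check two-phase: ΣzᵢKᵢ = 1.1192 > 1 and Σzᵢ/Kᵢ = 1.0729 > 1, so g(0) = 0.1192 > 0 and g(1) = -0.0729 < 0.
Binary case is linear: z₁(K₁−1)(1+V/F(K₂−1)) + z₂(K₂−1)(1+V/F(K₁−1)) = 0
⇒ V/F = [z₁(K₁−1)+z₂(K₂−1)] / [−(K₁−1)(K₂−1)] = 0.11920/0.20781 = 0.5736

V/F = 0.5736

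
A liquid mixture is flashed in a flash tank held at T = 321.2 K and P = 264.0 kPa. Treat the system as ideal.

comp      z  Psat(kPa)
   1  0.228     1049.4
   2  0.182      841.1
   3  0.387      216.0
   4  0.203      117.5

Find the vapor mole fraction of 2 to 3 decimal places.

Raoult's law: Kᵢ = Pᵢˢᵃᵗ/P = Pᵢˢᵃᵗ/264.0.
  K_1 = 1049.4/264.0 = 3.97500, K_2 = 841.1/264.0 = 3.18598, K_3 = 216.0/264.0 = 0.81818, K_4 = 117.5/264.0 = 0.44508
Rachford–Rice: g(β) = Σ zᵢ(Kᵢ−1)/(1+β(Kᵢ−1)) = 0.
Feasibility: ΣzᵢKᵢ = 1.893, Σzᵢ/Kᵢ = 1.044 — both > 1, two phases present.
Newton iteration, β⁰ = 0.57:
  β = 0.570: g = 0.1855, g' = -0.600 → β = 0.879
  β = 0.879: g = 0.0200, g' = -0.513 → β = 0.918
Converged at β = 0.918.
Compositions from xᵢ = zᵢ/(1+β(Kᵢ−1)), yᵢ = Kᵢxᵢ:
  1: x = 0.061, y = 0.243
  2: x = 0.061, y = 0.193
  3: x = 0.465, y = 0.380
  4: x = 0.414, y = 0.184

y_2 = 0.193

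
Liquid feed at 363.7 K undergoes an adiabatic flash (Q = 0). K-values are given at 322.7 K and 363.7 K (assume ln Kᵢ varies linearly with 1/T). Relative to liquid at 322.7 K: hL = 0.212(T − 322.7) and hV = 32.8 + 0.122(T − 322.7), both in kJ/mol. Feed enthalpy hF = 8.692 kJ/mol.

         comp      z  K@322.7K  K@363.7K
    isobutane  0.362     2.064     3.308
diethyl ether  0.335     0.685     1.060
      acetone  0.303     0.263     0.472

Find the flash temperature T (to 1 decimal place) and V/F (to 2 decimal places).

T = 329.1 K, V/F = 0.23

Adiabatic flash: solve Rachford–Rice at each trial T, then check hF = ψ·hV(T) + (1−ψ)·hL(T).
  T = 322.7 K: K = (2.064, 0.685, 0.263), RR gives ψ = 0.097, H_out = 3.169 kJ/mol
  T = 363.7 K: K = (3.308, 1.060, 0.472), RR gives ψ = 0.872, H_out = 34.073 kJ/mol
  T = 343.2 K: K = (2.650, 0.863, 0.359), RR gives ψ = 0.486, H_out = 19.392 kJ/mol
  T = 332.9 K: K = (2.346, 0.771, 0.308), RR gives ψ = 0.301, H_out = 11.751 kJ/mol
  T = 327.8 K: K = (2.203, 0.728, 0.285), RR gives ψ = 0.203, H_out = 7.645 kJ/mol
  T = 330.4 K: K = (2.275, 0.750, 0.297), RR gives ψ = 0.254, H_out = 9.776 kJ/mol
  T = 329.1 K: K = (2.239, 0.739, 0.291), RR gives ψ = 0.229, H_out = 8.721 kJ/mol
Linear interpolation between T = 327.8 (H_out = 7.645) and T = 329.1 (H_out = 8.721) on hF = 8.692 gives T ≈ 329.1 K, at which ψ = 0.23.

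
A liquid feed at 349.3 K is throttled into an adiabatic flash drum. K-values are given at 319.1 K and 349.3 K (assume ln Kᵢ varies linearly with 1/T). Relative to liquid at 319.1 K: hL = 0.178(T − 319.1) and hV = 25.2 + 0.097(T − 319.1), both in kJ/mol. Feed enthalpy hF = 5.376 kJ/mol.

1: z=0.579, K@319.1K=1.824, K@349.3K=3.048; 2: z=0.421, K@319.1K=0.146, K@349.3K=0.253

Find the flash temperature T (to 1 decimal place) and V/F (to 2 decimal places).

Adiabatic flash: solve Rachford–Rice at each trial T, then check hF = ψ·hV(T) + (1−ψ)·hL(T).
  T = 319.1 K: K = (1.824, 0.146), RR gives ψ = 0.167, H_out = 4.210 kJ/mol
  T = 349.3 K: K = (3.048, 0.253), RR gives ψ = 0.570, H_out = 18.335 kJ/mol
  T = 334.2 K: K = (2.385, 0.195), RR gives ψ = 0.415, H_out = 12.638 kJ/mol
  T = 326.6 K: K = (2.091, 0.169), RR gives ψ = 0.311, H_out = 8.975 kJ/mol
  T = 322.9 K: K = (1.956, 0.157), RR gives ψ = 0.247, H_out = 6.819 kJ/mol
  T = 321.0 K: K = (1.889, 0.152), RR gives ψ = 0.209, H_out = 5.574 kJ/mol
Linear interpolation between T = 319.1 (H_out = 4.210) and T = 321.0 (H_out = 5.574) on hF = 5.376 gives T ≈ 320.7 K, at which ψ = 0.20.

T = 320.7 K, V/F = 0.20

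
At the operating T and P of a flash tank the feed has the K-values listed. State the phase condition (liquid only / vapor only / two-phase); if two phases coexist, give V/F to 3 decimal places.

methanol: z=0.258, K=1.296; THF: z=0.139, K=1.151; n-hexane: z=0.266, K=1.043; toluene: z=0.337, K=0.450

liquid only

ΣzᵢKᵢ = 0.923; Σzᵢ/Kᵢ = 1.324.
Since ΣzᵢKᵢ < 1 the mixture is below its bubble point — single liquid phase.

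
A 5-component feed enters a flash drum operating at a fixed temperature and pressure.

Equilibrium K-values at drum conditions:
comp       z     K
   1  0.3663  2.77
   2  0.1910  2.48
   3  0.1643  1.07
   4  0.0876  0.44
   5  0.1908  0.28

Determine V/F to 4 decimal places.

Rachford–Rice: g(V/F) = Σ zᵢ(Kᵢ−1)/(1+V/F(Kᵢ−1)) = 0.
Feasibility: ΣzᵢKᵢ = 1.7561, Σzᵢ/Kᵢ = 1.2433 — both > 1, two phases present.
Newton–Raphson from V/F = 0.57:
  V/F = 0.5700: g = 0.18207, g' = -0.7520 → V/F = 0.8121
  V/F = 0.8121: g = -0.01553, g' = -0.9461 → V/F = 0.7957
  V/F = 0.7957: g = -0.00023, g' = -0.9184 → V/F = 0.7955
Converged at V/F = 0.7955.

V/F = 0.7955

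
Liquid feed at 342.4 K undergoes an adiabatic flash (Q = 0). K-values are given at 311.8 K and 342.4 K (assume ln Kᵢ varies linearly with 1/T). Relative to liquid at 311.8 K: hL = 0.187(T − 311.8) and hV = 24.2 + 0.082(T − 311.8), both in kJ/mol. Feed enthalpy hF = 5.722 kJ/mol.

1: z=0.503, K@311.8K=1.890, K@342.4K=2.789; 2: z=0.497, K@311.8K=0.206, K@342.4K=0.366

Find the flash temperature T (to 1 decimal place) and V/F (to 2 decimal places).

T = 318.3 K, V/F = 0.19

Adiabatic flash: solve Rachford–Rice at each trial T, then check hF = ψ·hV(T) + (1−ψ)·hL(T).
  T = 311.8 K: K = (1.890, 0.206), RR gives ψ = 0.075, H_out = 1.817 kJ/mol
  T = 342.4 K: K = (2.789, 0.366), RR gives ψ = 0.516, H_out = 16.542 kJ/mol
  T = 327.1 K: K = (2.317, 0.278), RR gives ψ = 0.320, H_out = 10.081 kJ/mol
  T = 319.5 K: K = (2.099, 0.241), RR gives ψ = 0.210, H_out = 6.355 kJ/mol
  T = 315.6 K: K = (1.992, 0.223), RR gives ψ = 0.146, H_out = 4.182 kJ/mol
  T = 317.6 K: K = (2.046, 0.232), RR gives ψ = 0.180, H_out = 5.324 kJ/mol
Linear interpolation between T = 317.6 (H_out = 5.324) and T = 319.5 (H_out = 6.355) on hF = 5.722 gives T ≈ 318.3 K, at which ψ = 0.19.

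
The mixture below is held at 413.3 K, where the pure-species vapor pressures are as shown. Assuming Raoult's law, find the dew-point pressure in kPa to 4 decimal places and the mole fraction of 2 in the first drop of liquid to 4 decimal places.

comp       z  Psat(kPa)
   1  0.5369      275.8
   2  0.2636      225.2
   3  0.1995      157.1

At the dew point ψ → 1, so Σzᵢ/Kᵢ = 1 with Kᵢ = Pᵢˢᵃᵗ/P ⇒ 1/P = Σzᵢ/Pᵢˢᵃᵗ.
1/P = 0.5369/275.8 + 0.2636/225.2 + 0.1995/157.1 = 0.0043871 ⇒ P = 227.9406 kPa
xᵢ = zᵢP/Pᵢˢᵃᵗ ⇒ x_2 = 0.2636·227.9406/225.2 = 0.2668

Pdew = 227.9406 kPa, x_2 = 0.2668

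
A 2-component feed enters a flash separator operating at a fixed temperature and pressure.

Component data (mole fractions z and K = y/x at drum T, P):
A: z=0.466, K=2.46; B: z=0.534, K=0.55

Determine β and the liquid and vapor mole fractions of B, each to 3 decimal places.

β = 0.670, x_B = 0.764, y_B = 0.420

Let β = V/F and solve Σ zᵢ(Kᵢ−1)/(1+β(Kᵢ−1)) = 0.
g(0) = ΣzᵢKᵢ − 1 = 0.440 and g(1) = 1 − Σzᵢ/Kᵢ = -0.160, so a root lies in (0, 1).
Newton–Raphson from β = 0.31:
  β = 0.310: g = 0.1891, g' = -0.617 → β = 0.617
  β = 0.617: g = 0.0255, g' = -0.482 → β = 0.669
  β = 0.669: g = 0.0002, g' = -0.476 → β = 0.670
Converged at β = 0.670.
Compositions from xᵢ = zᵢ/(1+β(Kᵢ−1)), yᵢ = Kᵢxᵢ:
  A: x = 0.236, y = 0.580
  B: x = 0.764, y = 0.420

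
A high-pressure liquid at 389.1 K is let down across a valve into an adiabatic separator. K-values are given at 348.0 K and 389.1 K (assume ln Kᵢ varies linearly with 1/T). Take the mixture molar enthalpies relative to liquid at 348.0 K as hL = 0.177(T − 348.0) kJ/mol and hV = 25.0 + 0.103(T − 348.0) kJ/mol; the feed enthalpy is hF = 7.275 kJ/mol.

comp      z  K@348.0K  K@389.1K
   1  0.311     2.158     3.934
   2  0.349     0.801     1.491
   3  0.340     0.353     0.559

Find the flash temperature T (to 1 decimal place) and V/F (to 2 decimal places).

T = 352.5 K, V/F = 0.26

Adiabatic flash: solve Rachford–Rice at each trial T, then check hF = ψ·hV(T) + (1−ψ)·hL(T).
  T = 348.0 K: K = (2.158, 0.801, 0.353), RR gives ψ = 0.133, H_out = 3.327 kJ/mol
  T = 389.1 K: K = (3.934, 1.491, 0.559), RR gives ψ = 1.000, H_out = 29.233 kJ/mol
  T = 368.6 K: K = (2.965, 1.113, 0.450), RR gives ψ = 0.679, H_out = 19.590 kJ/mol
  T = 358.3 K: K = (2.541, 0.949, 0.400), RR gives ψ = 0.420, H_out = 11.999 kJ/mol
  T = 353.1 K: K = (2.343, 0.872, 0.376), RR gives ψ = 0.280, H_out = 7.799 kJ/mol
  T = 350.6 K: K = (2.251, 0.837, 0.365), RR gives ψ = 0.210, H_out = 5.659 kJ/mol
  T = 351.9 K: K = (2.298, 0.855, 0.370), RR gives ψ = 0.247, H_out = 6.783 kJ/mol
Linear interpolation between T = 351.9 (H_out = 6.783) and T = 353.1 (H_out = 7.799) on hF = 7.275 gives T ≈ 352.5 K, at which ψ = 0.26.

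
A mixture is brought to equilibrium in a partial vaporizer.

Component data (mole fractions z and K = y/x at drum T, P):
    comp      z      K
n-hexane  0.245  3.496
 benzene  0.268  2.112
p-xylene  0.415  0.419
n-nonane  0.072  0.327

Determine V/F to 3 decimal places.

V/F = 0.565

Material balance + equilibrium reduce to Σ zᵢ(Kᵢ−1)/(1+V/F(Kᵢ−1)) = 0.
g(0) = ΣzᵢKᵢ − 1 = 0.620 and g(1) = 1 − Σzᵢ/Kᵢ = -0.408, so a root lies in (0, 1).
Iterate (Newton) starting at V/F = 0.5:
  V/F = 0.500: g = 0.0507, g' = -0.791 → V/F = 0.564
  V/F = 0.564: g = 0.0004, g' = -0.783 → V/F = 0.565
Converged at V/F = 0.565.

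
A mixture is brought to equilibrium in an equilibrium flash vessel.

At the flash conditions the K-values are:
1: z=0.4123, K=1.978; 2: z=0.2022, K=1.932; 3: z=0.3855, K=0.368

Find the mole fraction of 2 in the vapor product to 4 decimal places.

Let ψ = V/F and solve Σ zᵢ(Kᵢ−1)/(1+ψ(Kᵢ−1)) = 0.
Feasibility: ΣzᵢKᵢ = 1.3480, Σzᵢ/Kᵢ = 1.3607 — both > 1, two phases present.
Newton–Raphson from ψ = 0.51:
  ψ = 0.5100: g = 0.03726, g' = -0.5915 → ψ = 0.5730
  ψ = 0.5730: g = -0.00069, g' = -0.6150 → ψ = 0.5719
Converged at ψ = 0.5719.
Compositions from xᵢ = zᵢ/(1+ψ(Kᵢ−1)), yᵢ = Kᵢxᵢ:
  1: x = 0.2644, y = 0.5230
  2: x = 0.1319, y = 0.2548
  3: x = 0.6037, y = 0.2222

y_2 = 0.2548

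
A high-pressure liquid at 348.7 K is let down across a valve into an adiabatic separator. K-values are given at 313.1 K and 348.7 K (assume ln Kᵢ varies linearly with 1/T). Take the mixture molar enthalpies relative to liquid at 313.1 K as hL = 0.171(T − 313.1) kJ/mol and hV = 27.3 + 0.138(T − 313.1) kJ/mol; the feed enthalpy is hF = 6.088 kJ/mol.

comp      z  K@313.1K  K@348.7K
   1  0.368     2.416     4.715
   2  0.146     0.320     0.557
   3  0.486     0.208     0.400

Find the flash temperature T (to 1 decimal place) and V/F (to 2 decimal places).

Adiabatic flash: solve Rachford–Rice at each trial T, then check hF = ψ·hV(T) + (1−ψ)·hL(T).
  T = 313.1 K: K = (2.416, 0.320, 0.208), RR gives ψ = 0.034, H_out = 0.927 kJ/mol
  T = 348.7 K: K = (4.715, 0.557, 0.400), RR gives ψ = 0.480, H_out = 18.615 kJ/mol
  T = 330.9 K: K = (3.436, 0.429, 0.294), RR gives ψ = 0.285, H_out = 10.648 kJ/mol
  T = 322.0 K: K = (2.895, 0.372, 0.248), RR gives ψ = 0.175, H_out = 6.249 kJ/mol
  T = 317.6 K: K = (2.651, 0.346, 0.228), RR gives ψ = 0.111, H_out = 3.782 kJ/mol
  T = 319.8 K: K = (2.771, 0.359, 0.238), RR gives ψ = 0.144, H_out = 5.048 kJ/mol
Linear interpolation between T = 319.8 (H_out = 5.048) and T = 322.0 (H_out = 6.249) on hF = 6.088 gives T ≈ 321.7 K, at which ψ = 0.17.

T = 321.7 K, V/F = 0.17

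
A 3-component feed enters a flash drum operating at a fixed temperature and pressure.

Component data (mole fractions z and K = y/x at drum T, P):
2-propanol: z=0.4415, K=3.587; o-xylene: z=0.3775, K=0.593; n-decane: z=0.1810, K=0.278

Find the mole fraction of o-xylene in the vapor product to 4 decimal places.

Let ψ = V/F and solve Σ zᵢ(Kᵢ−1)/(1+ψ(Kᵢ−1)) = 0.
g(0) = ΣzᵢKᵢ − 1 = 0.8578 and g(1) = 1 − Σzᵢ/Kᵢ = -0.4108, so a root lies in (0, 1).
Newton–Raphson from ψ = 0.5:
  ψ = 0.5000: g = 0.10059, g' = -0.8914 → ψ = 0.6129
  ψ = 0.6129: g = 0.00267, g' = -0.8566 → ψ = 0.6160
Converged at ψ = 0.6160.
Compositions from xᵢ = zᵢ/(1+ψ(Kᵢ−1)), yᵢ = Kᵢxᵢ:
  2-propanol: x = 0.1702, y = 0.6106
  o-xylene: x = 0.5038, y = 0.2988
  n-decane: x = 0.3260, y = 0.0906

y_o-xylene = 0.2988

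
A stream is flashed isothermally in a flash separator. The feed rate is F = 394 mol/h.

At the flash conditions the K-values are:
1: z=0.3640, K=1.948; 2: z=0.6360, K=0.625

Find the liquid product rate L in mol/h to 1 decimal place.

Material balance + equilibrium reduce to Σ zᵢ(Kᵢ−1)/(1+V/F(Kᵢ−1)) = 0.
Check two-phase: ΣzᵢKᵢ = 1.1066 > 1 and Σzᵢ/Kᵢ = 1.2045 > 1, so g(0) = 0.1066 > 0 and g(1) = -0.2045 < 0.
Binary case is linear: z₁(K₁−1)(1+V/F(K₂−1)) + z₂(K₂−1)(1+V/F(K₁−1)) = 0
⇒ V/F = [z₁(K₁−1)+z₂(K₂−1)] / [−(K₁−1)(K₂−1)] = 0.10657/0.35550 = 0.2998
Then V = V/F·F = 0.2998·394 = 118.1 mol/h and L = F − V = 275.9 mol/h.

L = 275.9 mol/h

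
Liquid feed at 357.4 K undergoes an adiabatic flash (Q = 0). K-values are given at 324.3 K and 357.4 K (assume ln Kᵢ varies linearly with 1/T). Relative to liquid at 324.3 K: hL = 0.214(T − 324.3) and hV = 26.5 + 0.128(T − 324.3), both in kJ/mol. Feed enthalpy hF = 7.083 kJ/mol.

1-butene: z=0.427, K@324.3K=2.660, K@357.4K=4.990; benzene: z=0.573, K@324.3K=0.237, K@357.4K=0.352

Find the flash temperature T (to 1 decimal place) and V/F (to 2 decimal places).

T = 326.9 K, V/F = 0.25

Adiabatic flash: solve Rachford–Rice at each trial T, then check hF = ψ·hV(T) + (1−ψ)·hL(T).
  T = 324.3 K: K = (2.660, 0.237), RR gives ψ = 0.214, H_out = 5.683 kJ/mol
  T = 357.4 K: K = (4.990, 0.352), RR gives ψ = 0.515, H_out = 19.273 kJ/mol
  T = 340.9 K: K = (3.703, 0.292), RR gives ψ = 0.391, H_out = 13.354 kJ/mol
  T = 332.6 K: K = (3.151, 0.264), RR gives ψ = 0.314, H_out = 9.862 kJ/mol
  T = 328.5 K: K = (2.901, 0.250), RR gives ψ = 0.268, H_out = 7.909 kJ/mol
  T = 326.4 K: K = (2.779, 0.244), RR gives ψ = 0.242, H_out = 6.829 kJ/mol
Linear interpolation between T = 326.4 (H_out = 6.829) and T = 328.5 (H_out = 7.909) on hF = 7.083 gives T ≈ 326.9 K, at which ψ = 0.25.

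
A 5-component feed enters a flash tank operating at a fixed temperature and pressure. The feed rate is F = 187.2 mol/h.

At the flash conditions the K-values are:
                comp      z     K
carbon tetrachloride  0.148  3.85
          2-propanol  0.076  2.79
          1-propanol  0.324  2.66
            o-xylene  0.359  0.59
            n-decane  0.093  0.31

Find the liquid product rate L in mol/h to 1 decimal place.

L = 23.0 mol/h

Let β = V/F and solve Σ zᵢ(Kᵢ−1)/(1+β(Kᵢ−1)) = 0.
Feasibility: ΣzᵢKᵢ = 1.884, Σzᵢ/Kᵢ = 1.096 — both > 1, two phases present.
Iterate (Newton) starting at β = 0.5:
  β = 0.500: g = 0.2565, g' = -0.738 → β = 0.848
  β = 0.848: g = 0.0207, g' = -0.694 → β = 0.878
  β = 0.878: g = -0.0003, g' = -0.715 → β = 0.877
Converged at β = 0.877.
Then V = β·F = 0.8772·187.2 = 164.2 mol/h and L = F − V = 23.0 mol/h.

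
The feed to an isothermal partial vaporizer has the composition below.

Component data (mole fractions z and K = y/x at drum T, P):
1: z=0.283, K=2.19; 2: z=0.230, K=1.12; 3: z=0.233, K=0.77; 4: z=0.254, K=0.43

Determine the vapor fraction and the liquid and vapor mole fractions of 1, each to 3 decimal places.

Rachford–Rice: g(ψ) = Σ zᵢ(Kᵢ−1)/(1+ψ(Kᵢ−1)) = 0.
Feasibility: ΣzᵢKᵢ = 1.166, Σzᵢ/Kᵢ = 1.228 — both > 1, two phases present.
Newton iteration, ψ⁰ = 0.5:
  ψ = 0.500: g = -0.0259, g' = -0.338 → ψ = 0.423
Converged at ψ = 0.423.
Compositions from xᵢ = zᵢ/(1+ψ(Kᵢ−1)), yᵢ = Kᵢxᵢ:
  1: x = 0.188, y = 0.412
  2: x = 0.219, y = 0.245
  3: x = 0.258, y = 0.199
  4: x = 0.335, y = 0.144

ψ = 0.423, x_1 = 0.188, y_1 = 0.412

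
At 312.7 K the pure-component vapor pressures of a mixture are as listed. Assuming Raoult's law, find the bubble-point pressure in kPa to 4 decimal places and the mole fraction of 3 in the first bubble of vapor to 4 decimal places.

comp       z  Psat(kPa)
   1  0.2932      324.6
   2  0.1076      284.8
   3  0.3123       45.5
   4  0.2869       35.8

Pbub = 150.2979 kPa, y_3 = 0.0945

At the bubble point ψ → 0, so ΣzᵢKᵢ = 1 with Kᵢ = Pᵢˢᵃᵗ/P ⇒ P = ΣzᵢPᵢˢᵃᵗ.
P = 0.2932·324.6 + 0.1076·284.8 + 0.3123·45.5 + 0.2869·35.8 = 150.2979 kPa
yᵢ = zᵢPᵢˢᵃᵗ/P ⇒ y_3 = 0.3123·45.5/150.2979 = 0.0945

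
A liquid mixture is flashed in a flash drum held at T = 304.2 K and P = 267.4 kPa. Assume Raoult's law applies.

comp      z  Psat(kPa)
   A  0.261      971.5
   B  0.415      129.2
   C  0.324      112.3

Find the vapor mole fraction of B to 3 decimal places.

y_B = 0.223

Raoult's law: Kᵢ = Pᵢˢᵃᵗ/P = Pᵢˢᵃᵗ/267.4.
  K_A = 971.5/267.4 = 3.63313, K_B = 129.2/267.4 = 0.48317, K_C = 112.3/267.4 = 0.41997
Iterate (Newton) starting at β = 0.5:
  β = 0.500: g = -0.2573, g' = -0.755 → β = 0.159
  β = 0.159: g = 0.0434, g' = -1.162 → β = 0.197
  β = 0.197: g = 0.0019, g' = -1.062 → β = 0.198
Converged at β = 0.198.
Compositions from xᵢ = zᵢ/(1+β(Kᵢ−1)), yᵢ = Kᵢxᵢ:
  A: x = 0.171, y = 0.623
  B: x = 0.462, y = 0.223
  C: x = 0.366, y = 0.154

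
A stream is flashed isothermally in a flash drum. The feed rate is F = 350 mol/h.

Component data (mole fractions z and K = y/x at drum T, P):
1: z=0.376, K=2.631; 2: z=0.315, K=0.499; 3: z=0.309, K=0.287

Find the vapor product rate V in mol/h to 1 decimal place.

V = 82.2 mol/h

Material balance + equilibrium reduce to Σ zᵢ(Kᵢ−1)/(1+V/F(Kᵢ−1)) = 0.
g(0) = ΣzᵢKᵢ − 1 = 0.235 and g(1) = 1 − Σzᵢ/Kᵢ = -0.851, so a root lies in (0, 1).
Newton iteration, V/F⁰ = 0.5:
  V/F = 0.500: g = -0.2151, g' = -0.824 → V/F = 0.239
  V/F = 0.239: g = -0.0034, g' = -0.848 → V/F = 0.235
Converged at V/F = 0.235.
Then V = V/F·F = 0.2348·350 = 82.2 mol/h and L = F − V = 267.8 mol/h.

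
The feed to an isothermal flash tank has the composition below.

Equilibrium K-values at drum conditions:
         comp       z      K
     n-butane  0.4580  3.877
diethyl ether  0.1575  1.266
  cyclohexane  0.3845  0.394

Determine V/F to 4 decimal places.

Rachford–Rice: g(V/F) = Σ zᵢ(Kᵢ−1)/(1+V/F(Kᵢ−1)) = 0.
Check two-phase: ΣzᵢKᵢ = 2.1266 > 1 and Σzᵢ/Kᵢ = 1.2184 > 1, so g(0) = 1.1266 > 0 and g(1) = -0.2184 < 0.
Newton iteration, V/F⁰ = 0.67:
  V/F = 0.6700: g = 0.09336, g' = -0.8506 → V/F = 0.7798
  V/F = 0.7798: g = -0.00079, g' = -0.8755 → V/F = 0.7789
Converged at V/F = 0.7789.

V/F = 0.7789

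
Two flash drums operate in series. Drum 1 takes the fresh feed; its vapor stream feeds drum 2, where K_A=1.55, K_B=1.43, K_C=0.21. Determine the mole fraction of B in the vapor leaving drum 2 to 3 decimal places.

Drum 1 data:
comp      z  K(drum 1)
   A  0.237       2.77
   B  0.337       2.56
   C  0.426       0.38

Drum 1:
Rachford–Rice: g(ψ₁) = Σ zᵢ(Kᵢ−1)/(1+ψ₁(Kᵢ−1)) = 0.
Check two-phase: ΣzᵢKᵢ = 1.681 > 1 and Σzᵢ/Kᵢ = 1.338 > 1, so g(0) = 0.681 > 0 and g(1) = -0.338 < 0.
Iterate (Newton) starting at ψ₁ = 0.34:
  ψ₁ = 0.340: g = 0.2707, g' = -0.902 → ψ₁ = 0.640
  ψ₁ = 0.640: g = 0.0219, g' = -0.819 → ψ₁ = 0.667
Converged at ψ₁ = 0.667.
Drum-1 compositions:
  A: x = 0.109, y = 0.301
  B: x = 0.165, y = 0.423
  C: x = 0.726, y = 0.276
Drum-2 feed = drum-1 vapor: z₂ = (0.3012, 0.4229, 0.2759).
Drum 2:
Iterate (Newton) starting at ψ₂ = 0.56:
  ψ₂ = 0.560: g = -0.1177, g' = -0.658 → ψ₂ = 0.381
  ψ₂ = 0.381: g = -0.0187, g' = -0.472 → ψ₂ = 0.342
  ψ₂ = 0.342: g = -0.0005, g' = -0.447 → ψ₂ = 0.340
Converged at ψ₂ = 0.340.
  A: x = 0.254, y = 0.393
  B: x = 0.369, y = 0.528
  C: x = 0.377, y = 0.079

y_B (drum 2) = 0.528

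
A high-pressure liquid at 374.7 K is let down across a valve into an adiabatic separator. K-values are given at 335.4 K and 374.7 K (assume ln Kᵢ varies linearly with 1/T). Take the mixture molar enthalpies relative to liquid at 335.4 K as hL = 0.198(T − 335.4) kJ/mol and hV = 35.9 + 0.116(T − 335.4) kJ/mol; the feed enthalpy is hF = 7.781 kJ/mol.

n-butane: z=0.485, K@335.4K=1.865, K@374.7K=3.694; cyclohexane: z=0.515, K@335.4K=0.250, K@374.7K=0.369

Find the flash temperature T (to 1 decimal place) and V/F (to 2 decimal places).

Adiabatic flash: solve Rachford–Rice at each trial T, then check hF = ψ·hV(T) + (1−ψ)·hL(T).
  T = 335.4 K: K = (1.865, 0.250), RR gives ψ = 0.051, H_out = 1.841 kJ/mol
  T = 374.7 K: K = (3.694, 0.369), RR gives ψ = 0.577, H_out = 26.651 kJ/mol
  T = 355.0 K: K = (2.673, 0.307), RR gives ψ = 0.392, H_out = 17.317 kJ/mol
  T = 345.2 K: K = (2.244, 0.278), RR gives ψ = 0.258, H_out = 10.980 kJ/mol
  T = 340.3 K: K = (2.048, 0.264), RR gives ψ = 0.168, H_out = 6.917 kJ/mol
  T = 342.8 K: K = (2.147, 0.271), RR gives ψ = 0.216, H_out = 9.090 kJ/mol
  T = 341.6 K: K = (2.099, 0.267), RR gives ψ = 0.194, H_out = 8.076 kJ/mol
Linear interpolation between T = 340.3 (H_out = 6.917) and T = 341.6 (H_out = 8.076) on hF = 7.781 gives T ≈ 341.3 K, at which ψ = 0.19.

T = 341.3 K, V/F = 0.19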